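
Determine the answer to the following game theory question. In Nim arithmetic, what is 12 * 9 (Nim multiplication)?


Nim multiplication is bilinear over XOR: (u XOR v) * w = (u*w) XOR (v*w).
So we split each operand into its bit components and XOR the pairwise Nim products.
12 = 4 + 8 (as XOR of powers of 2).
9 = 1 + 8 (as XOR of powers of 2).
Using the standard Nim-product table on single bits:
  2*2 = 3,   2*4 = 8,   2*8 = 12,
  4*4 = 6,   4*8 = 11,  8*8 = 13,
and  1*x = x (identity), k*l = l*k (commutative).
Pairwise Nim products:
  4 * 1 = 4
  4 * 8 = 11
  8 * 1 = 8
  8 * 8 = 13
XOR them: 4 XOR 11 XOR 8 XOR 13 = 10.
Result: 12 * 9 = 10 (in Nim).

10


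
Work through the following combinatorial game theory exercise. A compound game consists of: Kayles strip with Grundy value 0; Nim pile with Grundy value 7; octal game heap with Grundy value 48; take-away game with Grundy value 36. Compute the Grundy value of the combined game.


By the Sprague-Grundy theorem, the Grundy value of a sum of games is the XOR of individual Grundy values.
Kayles strip: Grundy value = 0. Running XOR: 0 XOR 0 = 0
Nim pile: Grundy value = 7. Running XOR: 0 XOR 7 = 7
octal game heap: Grundy value = 48. Running XOR: 7 XOR 48 = 55
take-away game: Grundy value = 36. Running XOR: 55 XOR 36 = 19
The combined Grundy value is 19.

19


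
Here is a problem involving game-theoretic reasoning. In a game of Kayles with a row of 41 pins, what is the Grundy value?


Kayles: a move removes 1 or 2 adjacent pins from a contiguous row.
Removing pins from a row of k leaves two independent rows (a, b) with a + b = k - 1 (one pin) or a + b = k - 2 (two pins); an end removal gives a = 0.
By Sprague-Grundy, G(k) = mex{ G(a) XOR G(b) } over all these splits. G(0) = 0.
G(1): splits (0,0):0^0=0 -> mex({0}) = 1
G(2): splits (0,1):0^1=1 (0,0):0^0=0 -> mex({0, 1}) = 2
G(3): splits (0,2):0^2=2 (1,1):1^1=0 (0,1):0^1=1 -> mex({0, 1, 2}) = 3
G(4): splits (0,3):0^3=3 (1,2):1^2=3 (0,2):0^2=2 (1,1):1^1=0 -> mex({0, 2, 3}) = 1
G(5): splits (0,4):0^1=1 (1,3):1^3=2 (2,2):2^2=0 (0,3):0^3=3 (1,2):1^2=3 -> mex({0, 1, 2, 3}) = 4
G(6) = mex({0, 1, 2, 4}) = 3
G(7) = mex({0, 1, 3, 4, 5}) = 2
G(8) = mex({0, 2, 3, 5, 6}) = 1
G(9) = mex({0, 1, 2, 3, 6, 7}) = 4
G(10) = mex({0, 1, 3, 4, 5, 7}) = 2
G(11) = mex({0, 1, 2, 3, 4, 5}) = 6
G(12) = mex({0, 1, 2, 3, 5, 6, 7}) = 4
G(13) = mex({0, 2, 3, 4, 6, 7}) = 1
G(14) = mex({0, 1, 4, 5, 6, 7}) = 2
G(15) = mex({0, 1, 2, 3, 4, 5, 6}) = 7
G(16) = mex({0, 2, 3, 5, 6, 7}) = 1
G(17) = mex({0, 1, 2, 3, 5, 6, 7}) = 4
G(18) = mex({0, 1, 2, 4, 5, 6}) = 3
G(19) = mex({0, 1, 3, 4, 5, 7}) = 2
G(20) = mex({0, 2, 3, 4, 5, 6, 7}) = 1
G(21) = mex({0, 1, 2, 3, 5, 6, 7}) = 4
G(22) = mex({0, 1, 2, 3, 4, 5, 7}) = 6
G(23) = mex({0, 1, 2, 3, 4, 5, 6}) = 7
G(24) = mex({0, 1, 2, 3, 5, 6, 7}) = 4
G(25) = mex({0, 2, 3, 4, 6, 7}) = 1
G(26) = mex({0, 1, 3, 4, 5, 6, 7}) = 2
G(27) = mex({0, 1, 2, 3, 4, 5, 6, 7}) = 8
G(28) = mex({0, 1, 2, 3, 4, 6, 7, 8}) = 5
G(29) = mex({0, 1, 2, 3, 5, 6, 7, 8, 9}) = 4
G(30) = mex({0, 1, 2, 3, 4, 5, 6, 9, 10}) = 7
G(31) = mex({0, 1, 3, 4, 5, 7, 10, 11}) = 2
G(32) = mex({0, 2, 3, 4, 5, 6, 7, 9, 11}) = 1
G(33) = mex({0, 1, 2, 3, 4, 5, 6, 7, 9, 12}) = 8
G(34) = mex({0, 1, 2, 3, 4, 5, 7, 8, 11, 12}) = 6
G(35) = mex({0, 1, 2, 3, 4, 5, 6, 8, 9, 10, 11}) = 7
G(36) = mex({0, 1, 2, 3, 5, 6, 7, 9, 10}) = 4
G(37) = mex({0, 2, 3, 4, 6, 7, 9, 10, 11, 12}) = 1
G(38) = mex({0, 1, 3, 4, 5, 6, 7, 9, 10, 11, 12}) = 2
G(39) = mex({0, 1, 2, 4, 5, 6, 7, 9, 10, 12, 14}) = 3
G(40) = mex({0, 2, 3, 4, 6, 7, 11, 12, 14}) = 1
G(41) = mex({0, 1, 2, 3, 5, 6, 7, 9, 10, 11, 12}) = 4
Therefore G(41) = 4.

4


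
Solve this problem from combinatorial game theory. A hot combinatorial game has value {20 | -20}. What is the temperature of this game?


The game is {20 | -20}, a switch {a | b} with numbers a > b.
Cooling {a | b} by t gives {a - t | b + t}, which stops being hot when a - t = b + t, i.e. at t = (a - b)/2. So the temperature of a switch is (a - b)/2.
Temperature = (Left option - Right option) / 2
= (20 - (-20)) / 2
= 40 / 2
= 20

20


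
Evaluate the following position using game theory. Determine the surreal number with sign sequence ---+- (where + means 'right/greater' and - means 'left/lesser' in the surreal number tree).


Sign expansion: ---+-
Rule: track bounds (lo, hi), initially (-inf, +inf). On '+', the current value becomes lo and we move to the simplest number in (value, hi): value + 1 if hi = +inf, otherwise the midpoint (value + hi)/2. On '-', the current value becomes hi and we move to value - 1 if lo = -inf, otherwise the midpoint (lo + value)/2.
Start at 0.
Step 1: sign = -, move left. Bounds: (-inf, 0). Value = -1
Step 2: sign = -, move left. Bounds: (-inf, -1). Value = -2
Step 3: sign = -, move left. Bounds: (-inf, -2). Value = -3
Step 4: sign = +, move right. Bounds: (-3, -2). Value = -5/2
Step 5: sign = -, move left. Bounds: (-3, -5/2). Value = -11/4
The surreal number with sign expansion ---+- is -11/4.

-11/4


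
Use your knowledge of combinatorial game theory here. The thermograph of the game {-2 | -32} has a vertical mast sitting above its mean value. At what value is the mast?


Game = {-2 | -32}, a switch {a | b} with numbers a > b.
Its thermograph has left wall a - t and right wall b + t, which meet at t = (a - b)/2, where both equal (a + b)/2. So the mast (mean value) is at (a + b)/2.
Mean = (-2 + (-32))/2 = -34/2 = -17

-17


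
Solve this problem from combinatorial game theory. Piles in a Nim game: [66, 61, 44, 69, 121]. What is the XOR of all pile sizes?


We need the XOR (exclusive or) of all pile sizes.
After XOR-ing pile 1 (size 66): 0 XOR 66 = 66
After XOR-ing pile 2 (size 61): 66 XOR 61 = 127
After XOR-ing pile 3 (size 44): 127 XOR 44 = 83
After XOR-ing pile 4 (size 69): 83 XOR 69 = 22
After XOR-ing pile 5 (size 121): 22 XOR 121 = 111
The Nim-value of this position is 111.

111


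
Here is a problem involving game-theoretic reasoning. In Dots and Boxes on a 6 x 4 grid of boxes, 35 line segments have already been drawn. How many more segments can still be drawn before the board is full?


Grid: 6 x 4 boxes, i.e. 7 rows and 5 columns of dots.
Horizontal edges: (rows + 1) * cols = 7 * 4 = 28
Vertical edges: rows * (cols + 1) = 6 * 5 = 30
Total edges: 28 + 30 = 58
Edges drawn: 35
Remaining: 58 - 35 = 23

23


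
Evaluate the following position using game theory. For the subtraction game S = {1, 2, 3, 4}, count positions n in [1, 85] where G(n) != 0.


Subtraction set S = {1, 2, 3, 4}, so G(n) = n mod 5.
G(n) = 0 when n is a multiple of 5.
Multiples of 5 in [1, 85]: 17
N-positions (nonzero Grundy) = 85 - 17 = 68

68


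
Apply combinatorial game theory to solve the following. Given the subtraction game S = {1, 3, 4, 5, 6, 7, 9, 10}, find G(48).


The subtraction set is S = {1, 3, 4, 5, 6, 7, 9, 10}.
G(k) = mex{ G(k - s) : s in S, s <= k }. We compute iteratively: G(0) = 0.
G(1) = mex({0}) = 1
G(2) = mex({1}) = 0
G(3) = mex({0}) = 1
G(4) = mex({0, 1}) = 2
G(5) = mex({0, 1, 2}) = 3
G(6) = mex({0, 1, 3}) = 2
G(7) = mex({0, 1, 2}) = 3
G(8) = mex({0, 1, 2, 3}) = 4
G(9) = mex({0, 1, 2, 3, 4}) = 5
G(10) = mex({0, 1, 2, 3, 5}) = 4
G(11) = mex({0, 1, 2, 3, 4}) = 5
G(12) = mex({0, 1, 2, 3, 4, 5}) = 6
G(13) = mex({1, 2, 3, 4, 5, 6}) = 0
G(14) = mex({0, 2, 3, 4, 5}) = 1
G(15) = mex({1, 2, 3, 4, 5, 6}) = 0
G(16) = mex({0, 2, 3, 4, 5, 6}) = 1
G(17) = mex({0, 1, 3, 4, 5, 6}) = 2
G(18) = mex({0, 1, 2, 4, 5, 6}) = 3
G(19) = mex({0, 1, 3, 4, 5, 6}) = 2
G(20) = mex({0, 1, 2, 4, 5}) = 3
G(21) = mex({0, 1, 2, 3, 5, 6}) = 4
G(22) = mex({0, 1, 2, 3, 4, 6}) = 5
Observe that G(13)..G(22) = 0, 1, 0, 1, 2, 3, 2, 3, 4, 5 repeats G(0)..G(9) = 0, 1, 0, 1, 2, 3, 2, 3, 4, 5.
For k >= max(S) = 10, G(k) is determined by the previous 10 values G(k-10)..G(k-1); a window of 10 consecutive values has recurred shifted by 13, so by induction G(k + 13) = G(k) for all k >= 0: the sequence is periodic from the start with period 13.
One period: G(0..12) = 0, 1, 0, 1, 2, 3, 2, 3, 4, 5, 4, 5, 6.
48 mod 13 = 9, so G(48) = G(9) = 5.

5


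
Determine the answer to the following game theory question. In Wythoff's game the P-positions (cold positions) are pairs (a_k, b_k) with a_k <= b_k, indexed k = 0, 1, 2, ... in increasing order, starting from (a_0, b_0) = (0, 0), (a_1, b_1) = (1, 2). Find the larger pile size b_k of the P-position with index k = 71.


By Wythoff's theorem, a_k = floor(k * phi) and b_k = floor(k * phi^2) = a_k + k, where phi = (1 + sqrt(5))/2 is the golden ratio.
phi = (1 + sqrt(5))/2 = 1.618034
phi^2 = phi + 1 = 2.618034
k = 71
k * phi^2 = 71 * 2.618034 = 185.880413
b_71 = floor(k * phi^2) = 185 (check: a_71 + k = 114 + 71 = 185)

185


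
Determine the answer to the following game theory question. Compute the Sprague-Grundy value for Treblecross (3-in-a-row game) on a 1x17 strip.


Treblecross: place X on empty cells; 3-in-a-row wins.
Playing within two cells of an existing X lets the opponent win at once, so sensible play treats the cells i-2..i+2 around each X as dead. The player left with no safe cell loses, so this is a normal-play take-away game on strips of safe cells.
Placing X at cell i (0-indexed) of a strip of k safe cells leaves independent strips of sizes max(0, i-2) and max(0, k-i-3). Hence G(k) = mex{ G(max(0,i-2)) XOR G(max(0,k-i-3)) : 0 <= i < k }, with G(0) = 0.
G(1): splits (0,0):0^0=0 -> mex({0}) = 1
G(2): splits (0,0):0^0=0 -> mex({0}) = 1
G(3): splits (0,0):0^0=0 -> mex({0}) = 1
G(4): splits (0,1):0^1=1 (0,0):0^0=0 -> mex({0, 1}) = 2
G(5): splits (0,2):0^1=1 (0,1):0^1=1 (0,0):0^0=0 -> mex({0, 1}) = 2
G(6) = mex({1}) = 0
G(7) = mex({0, 1, 2}) = 3
G(8) = mex({0, 1, 2}) = 3
G(9) = mex({0, 2}) = 1
G(10) = mex({0, 2, 3}) = 1
G(11) = mex({0, 3}) = 1
G(12) = mex({1, 3}) = 0
G(13) = mex({0, 1, 2, 3}) = 4
G(14) = mex({0, 1, 2}) = 3
G(15) = mex({0, 1, 2}) = 3
G(16) = mex({0, 1, 2, 4}) = 3
G(17) = mex({0, 1, 3, 4}) = 2
Therefore G(17) = 2.

2


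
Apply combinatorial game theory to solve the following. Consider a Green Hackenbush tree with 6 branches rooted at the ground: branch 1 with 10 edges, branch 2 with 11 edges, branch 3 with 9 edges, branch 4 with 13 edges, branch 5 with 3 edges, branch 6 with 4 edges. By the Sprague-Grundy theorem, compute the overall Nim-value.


The tree has 6 branches from the ground vertex.
In Green Hackenbush, the Nim-value of a simple path of length k is k.
Branch 1: length 10, Nim-value = 10
Branch 2: length 11, Nim-value = 11
Branch 3: length 9, Nim-value = 9
Branch 4: length 13, Nim-value = 13
Branch 5: length 3, Nim-value = 3
Branch 6: length 4, Nim-value = 4
Total Nim-value = XOR of all branch values:
0 XOR 10 = 10
10 XOR 11 = 1
1 XOR 9 = 8
8 XOR 13 = 5
5 XOR 3 = 6
6 XOR 4 = 2
Nim-value of the tree = 2

2


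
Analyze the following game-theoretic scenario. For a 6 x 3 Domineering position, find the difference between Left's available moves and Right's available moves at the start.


Board is 6 x 3 (rows x cols).
Left (vertical) placements: (rows-1) * cols = 5 * 3 = 15
Right (horizontal) placements: rows * (cols-1) = 6 * 2 = 12
Advantage = Left - Right = 15 - 12 = 3

3


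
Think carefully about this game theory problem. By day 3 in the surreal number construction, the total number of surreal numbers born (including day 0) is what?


Day 0: {|} = 0 is born. Count = 1.
Day n: the number of surreal numbers born by day n is 2^(n+1) - 1.
By day 0: 2^1 - 1 = 1
By day 1: 2^2 - 1 = 3
By day 2: 2^3 - 1 = 7
By day 3: 2^4 - 1 = 15
By day 3: 15 surreal numbers.

15


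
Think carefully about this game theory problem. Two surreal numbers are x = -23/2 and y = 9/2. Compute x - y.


x = -23/2, y = 9/2
Converting to common denominator: 2
x = -23/2, y = 9/2
x - y = -23/2 - 9/2 = -16

-16


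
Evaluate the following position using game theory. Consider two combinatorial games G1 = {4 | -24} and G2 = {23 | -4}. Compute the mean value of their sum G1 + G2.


G1 = {4 | -24}, G2 = {23 | -4}
Each is a switch {a | b} with numbers a > b; its mean value is (a + b)/2, and mean value is additive over game sums: m(G1 + G2) = m(G1) + m(G2).
Mean of G1 = (4 + (-24))/2 = -20/2 = -10
Mean of G2 = (23 + (-4))/2 = 19/2 = 19/2
Mean of G1 + G2 = -10 + 19/2 = -1/2

-1/2


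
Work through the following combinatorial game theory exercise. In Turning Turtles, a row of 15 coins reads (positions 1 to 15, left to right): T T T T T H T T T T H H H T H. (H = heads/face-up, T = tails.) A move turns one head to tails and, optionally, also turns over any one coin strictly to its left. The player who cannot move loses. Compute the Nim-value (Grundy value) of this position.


Coins: T T T T T H T T T T H H H T H
Key fact: a single head at position k behaves exactly like a Nim heap of size k (turning it to T and optionally flipping a coin at j < k corresponds to moving the heap from k to j, or to 0), and heads combine as a disjunctive sum (two heads at the same place would cancel, matching j XOR j = 0). So the Nim-value is the XOR of the 1-indexed positions of the heads.
Face-up positions (1-indexed): [6, 11, 12, 13, 15]
XOR 0 with 6: 0 XOR 6 = 6
XOR 6 with 11: 6 XOR 11 = 13
XOR 13 with 12: 13 XOR 12 = 1
XOR 1 with 13: 1 XOR 13 = 12
XOR 12 with 15: 12 XOR 15 = 3
Nim-value = 3

3


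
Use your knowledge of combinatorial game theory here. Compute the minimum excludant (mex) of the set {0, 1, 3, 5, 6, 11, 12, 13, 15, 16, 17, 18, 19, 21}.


Set = {0, 1, 3, 5, 6, 11, 12, 13, 15, 16, 17, 18, 19, 21}
0 is in the set.
1 is in the set.
2 is NOT in the set. This is the mex.
mex = 2

2


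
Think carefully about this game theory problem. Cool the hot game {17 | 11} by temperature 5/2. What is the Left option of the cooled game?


Original game: {17 | 11} (a switch {a | b} with a > b).
Cooling by t (for t below the temperature (a - b)/2 = 3) taxes each move by t: {a | b} cooled by t is {a - t | b + t}.
Cooling amount: t = 5/2
Cooled Left option: 17 - 5/2 = 29/2
Cooled Right option: 11 + 5/2 = 27/2
Cooled game: {29/2 | 27/2}
Left option = 29/2

29/2


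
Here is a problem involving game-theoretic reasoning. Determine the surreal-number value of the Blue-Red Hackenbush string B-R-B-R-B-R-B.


Edges (from ground): B-R-B-R-B-R-B
By Berlekamp's sign-expansion rule, a Blue-Red Hackenbush stalk has the value of the surreal number whose sign sequence is the edge sequence with B -> + and R -> -.
Sign sequence: +-+-+-+
Trace the sign expansion in the surreal number tree, starting from 0:
Edge 1: B (sign +) -> bounds (0, +inf), value = 1
Edge 2: R (sign -) -> bounds (0, 1), value = 1/2
Edge 3: B (sign +) -> bounds (1/2, 1), value = 3/4
Edge 4: R (sign -) -> bounds (1/2, 3/4), value = 5/8
Edge 5: B (sign +) -> bounds (5/8, 3/4), value = 11/16
Edge 6: R (sign -) -> bounds (5/8, 11/16), value = 21/32
Edge 7: B (sign +) -> bounds (21/32, 11/16), value = 43/64
Game value = 43/64

43/64


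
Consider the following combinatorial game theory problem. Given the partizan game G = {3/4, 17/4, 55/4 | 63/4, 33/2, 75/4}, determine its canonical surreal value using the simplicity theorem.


Left options: {3/4, 17/4, 55/4}, max = 55/4
Right options: {63/4, 33/2, 75/4}, min = 63/4
All options are numbers and max(Left) < min(Right), so by the simplicity theorem the value is the simplest (earliest-born) number strictly between 55/4 and 63/4.
Integers 14 through 15 all lie strictly between 55/4 and 63/4.
Among integers, the simplest (lowest birthday = smallest |n|; 0 is born on day 0, +-n on day n) is 14.
No non-integer in the interval can be simpler: if x is a non-integer in the interval, then floor(x) or ceil(x) also lies in the interval (the interval contains an integer), and both are proper prefixes of x's sign expansion, i.e. born earlier. So the game value is 14.
Game value = 14

14


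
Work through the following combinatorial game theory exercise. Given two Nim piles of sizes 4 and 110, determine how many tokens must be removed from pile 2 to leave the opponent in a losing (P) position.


Piles: 4 and 110
Current XOR: 4 XOR 110 = 106 (non-zero, so this is an N-position).
To make the XOR zero, we need to find a move that balances the piles.
For pile 2 (size 110): target = 110 XOR 106 = 4
We reduce pile 2 from 110 to 4.
Tokens removed: 110 - 4 = 106
Verification: 4 XOR 4 = 0

106


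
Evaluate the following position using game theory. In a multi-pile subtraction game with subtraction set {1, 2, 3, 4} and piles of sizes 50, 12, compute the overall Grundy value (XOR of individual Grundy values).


Subtraction set: {1, 2, 3, 4}
For this subtraction set, G(n) = n mod 5 (period = max + 1 = 5).
Pile 1 (size 50): G(50) = 50 mod 5 = 0
Pile 2 (size 12): G(12) = 12 mod 5 = 2
Total Grundy value = XOR of all: 0 XOR 2 = 2

2


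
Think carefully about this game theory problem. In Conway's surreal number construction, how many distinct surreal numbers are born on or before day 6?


Day 0: {|} = 0 is born. Count = 1.
Day n: the number of surreal numbers born by day n is 2^(n+1) - 1.
By day 0: 2^1 - 1 = 1
By day 1: 2^2 - 1 = 3
By day 2: 2^3 - 1 = 7
By day 3: 2^4 - 1 = 15
By day 4: 2^5 - 1 = 31
By day 5: 2^6 - 1 = 63
By day 6: 2^7 - 1 = 127
By day 6: 127 surreal numbers.

127


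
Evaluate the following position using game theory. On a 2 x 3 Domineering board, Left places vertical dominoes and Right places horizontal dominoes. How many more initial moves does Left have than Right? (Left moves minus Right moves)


Board is 2 x 3 (rows x cols).
Left (vertical) placements: (rows-1) * cols = 1 * 3 = 3
Right (horizontal) placements: rows * (cols-1) = 2 * 2 = 4
Advantage = Left - Right = 3 - 4 = -1

-1


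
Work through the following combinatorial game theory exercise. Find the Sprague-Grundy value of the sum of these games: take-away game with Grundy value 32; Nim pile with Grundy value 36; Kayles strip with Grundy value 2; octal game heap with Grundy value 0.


By the Sprague-Grundy theorem, the Grundy value of a sum of games is the XOR of individual Grundy values.
take-away game: Grundy value = 32. Running XOR: 0 XOR 32 = 32
Nim pile: Grundy value = 36. Running XOR: 32 XOR 36 = 4
Kayles strip: Grundy value = 2. Running XOR: 4 XOR 2 = 6
octal game heap: Grundy value = 0. Running XOR: 6 XOR 0 = 6
The combined Grundy value is 6.

6


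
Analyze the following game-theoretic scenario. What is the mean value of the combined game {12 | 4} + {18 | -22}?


G1 = {12 | 4}, G2 = {18 | -22}
Each is a switch {a | b} with numbers a > b; its mean value is (a + b)/2, and mean value is additive over game sums: m(G1 + G2) = m(G1) + m(G2).
Mean of G1 = (12 + (4))/2 = 16/2 = 8
Mean of G2 = (18 + (-22))/2 = -4/2 = -2
Mean of G1 + G2 = 8 + -2 = 6

6


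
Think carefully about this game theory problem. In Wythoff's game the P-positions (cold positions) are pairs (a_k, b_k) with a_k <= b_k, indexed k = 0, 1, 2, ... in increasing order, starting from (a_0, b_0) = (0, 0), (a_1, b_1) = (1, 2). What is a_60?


By Wythoff's theorem, a_k = floor(k * phi) and b_k = floor(k * phi^2) = a_k + k, where phi = (1 + sqrt(5))/2 is the golden ratio.
phi = (1 + sqrt(5))/2 = 1.618034
k = 60
k * phi = 60 * 1.618034 = 97.082039
a_60 = floor(k * phi) = 97

97


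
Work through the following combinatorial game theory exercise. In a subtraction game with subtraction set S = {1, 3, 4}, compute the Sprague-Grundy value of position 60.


The subtraction set is S = {1, 3, 4}.
G(k) = mex{ G(k - s) : s in S, s <= k }. We compute iteratively: G(0) = 0.
G(1) = mex({0}) = 1
G(2) = mex({1}) = 0
G(3) = mex({0}) = 1
G(4) = mex({0, 1}) = 2
G(5) = mex({0, 1, 2}) = 3
G(6) = mex({0, 1, 3}) = 2
G(7) = mex({1, 2}) = 0
G(8) = mex({0, 2, 3}) = 1
G(9) = mex({1, 2, 3}) = 0
G(10) = mex({0, 2}) = 1
Observe that G(7)..G(10) = 0, 1, 0, 1 repeats G(0)..G(3) = 0, 1, 0, 1.
For k >= max(S) = 4, G(k) is determined by the previous 4 values G(k-4)..G(k-1); a window of 4 consecutive values has recurred shifted by 7, so by induction G(k + 7) = G(k) for all k >= 0: the sequence is periodic from the start with period 7.
One period: G(0..6) = 0, 1, 0, 1, 2, 3, 2.
60 mod 7 = 4, so G(60) = G(4) = 2.

2


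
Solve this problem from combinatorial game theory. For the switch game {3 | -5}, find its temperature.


The game is {3 | -5}, a switch {a | b} with numbers a > b.
Cooling {a | b} by t gives {a - t | b + t}, which stops being hot when a - t = b + t, i.e. at t = (a - b)/2. So the temperature of a switch is (a - b)/2.
Temperature = (Left option - Right option) / 2
= (3 - (-5)) / 2
= 8 / 2
= 4

4


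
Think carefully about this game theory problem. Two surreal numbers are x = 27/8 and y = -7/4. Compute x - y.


x = 27/8, y = -7/4
Converting to common denominator: 8
x = 27/8, y = -14/8
x - y = 27/8 - -7/4 = 41/8

41/8


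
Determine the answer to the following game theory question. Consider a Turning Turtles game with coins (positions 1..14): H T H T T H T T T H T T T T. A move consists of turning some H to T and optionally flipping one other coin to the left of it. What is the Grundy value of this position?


Coins: H T H T T H T T T H T T T T
Key fact: a single head at position k behaves exactly like a Nim heap of size k (turning it to T and optionally flipping a coin at j < k corresponds to moving the heap from k to j, or to 0), and heads combine as a disjunctive sum (two heads at the same place would cancel, matching j XOR j = 0). So the Nim-value is the XOR of the 1-indexed positions of the heads.
Face-up positions (1-indexed): [1, 3, 6, 10]
XOR 0 with 1: 0 XOR 1 = 1
XOR 1 with 3: 1 XOR 3 = 2
XOR 2 with 6: 2 XOR 6 = 4
XOR 4 with 10: 4 XOR 10 = 14
Nim-value = 14

14


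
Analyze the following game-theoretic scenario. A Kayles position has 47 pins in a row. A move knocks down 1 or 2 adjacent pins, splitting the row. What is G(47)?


Kayles: a move removes 1 or 2 adjacent pins from a contiguous row.
Removing pins from a row of k leaves two independent rows (a, b) with a + b = k - 1 (one pin) or a + b = k - 2 (two pins); an end removal gives a = 0.
By Sprague-Grundy, G(k) = mex{ G(a) XOR G(b) } over all these splits. G(0) = 0.
G(1): splits (0,0):0^0=0 -> mex({0}) = 1
G(2): splits (0,1):0^1=1 (0,0):0^0=0 -> mex({0, 1}) = 2
G(3): splits (0,2):0^2=2 (1,1):1^1=0 (0,1):0^1=1 -> mex({0, 1, 2}) = 3
G(4): splits (0,3):0^3=3 (1,2):1^2=3 (0,2):0^2=2 (1,1):1^1=0 -> mex({0, 2, 3}) = 1
G(5): splits (0,4):0^1=1 (1,3):1^3=2 (2,2):2^2=0 (0,3):0^3=3 (1,2):1^2=3 -> mex({0, 1, 2, 3}) = 4
G(6) = mex({0, 1, 2, 4}) = 3
G(7) = mex({0, 1, 3, 4, 5}) = 2
G(8) = mex({0, 2, 3, 5, 6}) = 1
G(9) = mex({0, 1, 2, 3, 6, 7}) = 4
G(10) = mex({0, 1, 3, 4, 5, 7}) = 2
G(11) = mex({0, 1, 2, 3, 4, 5}) = 6
G(12) = mex({0, 1, 2, 3, 5, 6, 7}) = 4
G(13) = mex({0, 2, 3, 4, 6, 7}) = 1
G(14) = mex({0, 1, 4, 5, 6, 7}) = 2
G(15) = mex({0, 1, 2, 3, 4, 5, 6}) = 7
G(16) = mex({0, 2, 3, 5, 6, 7}) = 1
G(17) = mex({0, 1, 2, 3, 5, 6, 7}) = 4
G(18) = mex({0, 1, 2, 4, 5, 6}) = 3
G(19) = mex({0, 1, 3, 4, 5, 7}) = 2
G(20) = mex({0, 2, 3, 4, 5, 6, 7}) = 1
G(21) = mex({0, 1, 2, 3, 5, 6, 7}) = 4
G(22) = mex({0, 1, 2, 3, 4, 5, 7}) = 6
G(23) = mex({0, 1, 2, 3, 4, 5, 6}) = 7
G(24) = mex({0, 1, 2, 3, 5, 6, 7}) = 4
G(25) = mex({0, 2, 3, 4, 6, 7}) = 1
G(26) = mex({0, 1, 3, 4, 5, 6, 7}) = 2
G(27) = mex({0, 1, 2, 3, 4, 5, 6, 7}) = 8
G(28) = mex({0, 1, 2, 3, 4, 6, 7, 8}) = 5
G(29) = mex({0, 1, 2, 3, 5, 6, 7, 8, 9}) = 4
G(30) = mex({0, 1, 2, 3, 4, 5, 6, 9, 10}) = 7
G(31) = mex({0, 1, 3, 4, 5, 7, 10, 11}) = 2
G(32) = mex({0, 2, 3, 4, 5, 6, 7, 9, 11}) = 1
G(33) = mex({0, 1, 2, 3, 4, 5, 6, 7, 9, 12}) = 8
G(34) = mex({0, 1, 2, 3, 4, 5, 7, 8, 11, 12}) = 6
G(35) = mex({0, 1, 2, 3, 4, 5, 6, 8, 9, 10, 11}) = 7
G(36) = mex({0, 1, 2, 3, 5, 6, 7, 9, 10}) = 4
G(37) = mex({0, 2, 3, 4, 6, 7, 9, 10, 11, 12}) = 1
G(38) = mex({0, 1, 3, 4, 5, 6, 7, 9, 10, 11, 12}) = 2
G(39) = mex({0, 1, 2, 4, 5, 6, 7, 9, 10, 12, 14}) = 3
G(40) = mex({0, 2, 3, 4, 6, 7, 11, 12, 14}) = 1
G(41) = mex({0, 1, 2, 3, 5, 6, 7, 9, 10, 11, 12}) = 4
G(42) = mex({0, 1, 2, 3, 4, 5, 6, 9, 10}) = 7
G(43) = mex({0, 1, 3, 4, 5, 7, 9, 10, 12, 15}) = 2
G(44) = mex({0, 2, 3, 4, 5, 6, 7, 9, 10, 12, 15}) = 1
G(45) = mex({0, 1, 2, 3, 4, 5, 6, 7, 9, 10, 12, 14}) = 8
G(46) = mex({0, 1, 3, 4, 5, 7, 8, 11, 12, 14}) = 2
G(47) = mex({0, 1, 2, 3, 4, 5, 6, 8, 9, 10, 11, 12}) = 7
Therefore G(47) = 7.

7


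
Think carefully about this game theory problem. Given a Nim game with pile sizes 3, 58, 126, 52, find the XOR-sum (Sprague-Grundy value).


We need the XOR (exclusive or) of all pile sizes.
After XOR-ing pile 1 (size 3): 0 XOR 3 = 3
After XOR-ing pile 2 (size 58): 3 XOR 58 = 57
After XOR-ing pile 3 (size 126): 57 XOR 126 = 71
After XOR-ing pile 4 (size 52): 71 XOR 52 = 115
The Nim-value of this position is 115.

115


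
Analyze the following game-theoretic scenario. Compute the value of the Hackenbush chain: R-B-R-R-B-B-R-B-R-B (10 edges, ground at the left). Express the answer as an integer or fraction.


Edges (from ground): R-B-R-R-B-B-R-B-R-B
By Berlekamp's sign-expansion rule, a Blue-Red Hackenbush stalk has the value of the surreal number whose sign sequence is the edge sequence with B -> + and R -> -.
Sign sequence: -+--++-+-+
Trace the sign expansion in the surreal number tree, starting from 0:
Edge 1: R (sign -) -> bounds (-inf, 0), value = -1
Edge 2: B (sign +) -> bounds (-1, 0), value = -1/2
Edge 3: R (sign -) -> bounds (-1, -1/2), value = -3/4
Edge 4: R (sign -) -> bounds (-1, -3/4), value = -7/8
Edge 5: B (sign +) -> bounds (-7/8, -3/4), value = -13/16
Edge 6: B (sign +) -> bounds (-13/16, -3/4), value = -25/32
Edge 7: R (sign -) -> bounds (-13/16, -25/32), value = -51/64
Edge 8: B (sign +) -> bounds (-51/64, -25/32), value = -101/128
Edge 9: R (sign -) -> bounds (-51/64, -101/128), value = -203/256
Edge 10: B (sign +) -> bounds (-203/256, -101/128), value = -405/512
Game value = -405/512

-405/512


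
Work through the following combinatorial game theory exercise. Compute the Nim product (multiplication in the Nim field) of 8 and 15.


Nim multiplication is bilinear over XOR: (u XOR v) * w = (u*w) XOR (v*w).
So we split each operand into its bit components and XOR the pairwise Nim products.
8 = 8 (as XOR of powers of 2).
15 = 1 + 2 + 4 + 8 (as XOR of powers of 2).
Using the standard Nim-product table on single bits:
  2*2 = 3,   2*4 = 8,   2*8 = 12,
  4*4 = 6,   4*8 = 11,  8*8 = 13,
and  1*x = x (identity), k*l = l*k (commutative).
Pairwise Nim products:
  8 * 1 = 8
  8 * 2 = 12
  8 * 4 = 11
  8 * 8 = 13
XOR them: 8 XOR 12 XOR 11 XOR 13 = 2.
Result: 8 * 15 = 2 (in Nim).

2


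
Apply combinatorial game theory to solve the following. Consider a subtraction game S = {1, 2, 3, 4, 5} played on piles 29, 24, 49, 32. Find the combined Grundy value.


Subtraction set: {1, 2, 3, 4, 5}
For this subtraction set, G(n) = n mod 6 (period = max + 1 = 6).
Pile 1 (size 29): G(29) = 29 mod 6 = 5
Pile 2 (size 24): G(24) = 24 mod 6 = 0
Pile 3 (size 49): G(49) = 49 mod 6 = 1
Pile 4 (size 32): G(32) = 32 mod 6 = 2
Total Grundy value = XOR of all: 5 XOR 0 XOR 1 XOR 2 = 6

6


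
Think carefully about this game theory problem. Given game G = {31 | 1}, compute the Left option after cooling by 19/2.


Original game: {31 | 1} (a switch {a | b} with a > b).
Cooling by t (for t below the temperature (a - b)/2 = 15) taxes each move by t: {a | b} cooled by t is {a - t | b + t}.
Cooling amount: t = 19/2
Cooled Left option: 31 - 19/2 = 43/2
Cooled Right option: 1 + 19/2 = 21/2
Cooled game: {43/2 | 21/2}
Left option = 43/2

43/2


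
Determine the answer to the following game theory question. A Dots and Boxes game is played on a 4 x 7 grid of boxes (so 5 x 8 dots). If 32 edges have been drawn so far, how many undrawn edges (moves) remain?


Grid: 4 x 7 boxes, i.e. 5 rows and 8 columns of dots.
Horizontal edges: (rows + 1) * cols = 5 * 7 = 35
Vertical edges: rows * (cols + 1) = 4 * 8 = 32
Total edges: 35 + 32 = 67
Edges drawn: 32
Remaining: 67 - 32 = 35

35


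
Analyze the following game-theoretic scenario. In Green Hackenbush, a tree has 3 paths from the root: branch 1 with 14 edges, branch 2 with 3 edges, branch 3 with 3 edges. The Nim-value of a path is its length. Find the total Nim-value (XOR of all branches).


The tree has 3 branches from the ground vertex.
In Green Hackenbush, the Nim-value of a simple path of length k is k.
Branch 1: length 14, Nim-value = 14
Branch 2: length 3, Nim-value = 3
Branch 3: length 3, Nim-value = 3
Total Nim-value = XOR of all branch values:
0 XOR 14 = 14
14 XOR 3 = 13
13 XOR 3 = 14
Nim-value of the tree = 14

14


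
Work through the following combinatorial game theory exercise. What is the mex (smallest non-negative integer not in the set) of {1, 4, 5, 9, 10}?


Set = {1, 4, 5, 9, 10}
0 is NOT in the set. This is the mex.
mex = 0

0


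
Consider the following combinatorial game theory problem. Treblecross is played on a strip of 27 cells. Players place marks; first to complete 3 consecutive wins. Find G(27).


Treblecross: place X on empty cells; 3-in-a-row wins.
Playing within two cells of an existing X lets the opponent win at once, so sensible play treats the cells i-2..i+2 around each X as dead. The player left with no safe cell loses, so this is a normal-play take-away game on strips of safe cells.
Placing X at cell i (0-indexed) of a strip of k safe cells leaves independent strips of sizes max(0, i-2) and max(0, k-i-3). Hence G(k) = mex{ G(max(0,i-2)) XOR G(max(0,k-i-3)) : 0 <= i < k }, with G(0) = 0.
G(1): splits (0,0):0^0=0 -> mex({0}) = 1
G(2): splits (0,0):0^0=0 -> mex({0}) = 1
G(3): splits (0,0):0^0=0 -> mex({0}) = 1
G(4): splits (0,1):0^1=1 (0,0):0^0=0 -> mex({0, 1}) = 2
G(5): splits (0,2):0^1=1 (0,1):0^1=1 (0,0):0^0=0 -> mex({0, 1}) = 2
G(6) = mex({1}) = 0
G(7) = mex({0, 1, 2}) = 3
G(8) = mex({0, 1, 2}) = 3
G(9) = mex({0, 2}) = 1
G(10) = mex({0, 2, 3}) = 1
G(11) = mex({0, 3}) = 1
G(12) = mex({1, 3}) = 0
G(13) = mex({0, 1, 2, 3}) = 4
G(14) = mex({0, 1, 2}) = 3
G(15) = mex({0, 1, 2}) = 3
G(16) = mex({0, 1, 2, 4}) = 3
G(17) = mex({0, 1, 3, 4}) = 2
G(18) = mex({0, 1, 3, 4}) = 2
G(19) = mex({0, 1, 3, 5}) = 2
G(20) = mex({0, 1, 2, 3, 5}) = 4
G(21) = mex({0, 1, 2, 3, 5}) = 4
G(22) = mex({1, 2, 6}) = 0
G(23) = mex({0, 1, 2, 3, 4, 6}) = 5
G(24) = mex({0, 1, 2, 3, 4}) = 5
G(25) = mex({0, 1, 3, 4, 7}) = 2
G(26) = mex({0, 1, 3, 4, 5, 7}) = 2
G(27) = mex({0, 1, 3, 5}) = 2
Therefore G(27) = 2.

2


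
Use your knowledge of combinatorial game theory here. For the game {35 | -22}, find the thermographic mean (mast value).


Game = {35 | -22}, a switch {a | b} with numbers a > b.
Its thermograph has left wall a - t and right wall b + t, which meet at t = (a - b)/2, where both equal (a + b)/2. So the mast (mean value) is at (a + b)/2.
Mean = (35 + (-22))/2 = 13/2 = 13/2

13/2


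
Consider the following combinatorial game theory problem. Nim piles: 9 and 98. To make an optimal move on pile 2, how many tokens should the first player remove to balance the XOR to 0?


Piles: 9 and 98
Current XOR: 9 XOR 98 = 107 (non-zero, so this is an N-position).
To make the XOR zero, we need to find a move that balances the piles.
For pile 2 (size 98): target = 98 XOR 107 = 9
We reduce pile 2 from 98 to 9.
Tokens removed: 98 - 9 = 89
Verification: 9 XOR 9 = 0

89


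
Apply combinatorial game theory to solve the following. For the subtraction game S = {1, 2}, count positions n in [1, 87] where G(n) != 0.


Subtraction set S = {1, 2}, so G(n) = n mod 3.
G(n) = 0 when n is a multiple of 3.
Multiples of 3 in [1, 87]: 29
N-positions (nonzero Grundy) = 87 - 29 = 58

58


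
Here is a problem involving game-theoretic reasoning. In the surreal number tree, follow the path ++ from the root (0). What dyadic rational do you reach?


Sign expansion: ++
Rule: track bounds (lo, hi), initially (-inf, +inf). On '+', the current value becomes lo and we move to the simplest number in (value, hi): value + 1 if hi = +inf, otherwise the midpoint (value + hi)/2. On '-', the current value becomes hi and we move to value - 1 if lo = -inf, otherwise the midpoint (lo + value)/2.
Start at 0.
Step 1: sign = +, move right. Bounds: (0, +inf). Value = 1
Step 2: sign = +, move right. Bounds: (1, +inf). Value = 2
The surreal number with sign expansion ++ is 2.

2


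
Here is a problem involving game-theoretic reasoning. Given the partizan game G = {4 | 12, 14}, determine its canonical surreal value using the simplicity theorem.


Left options: {4}, max = 4
Right options: {12, 14}, min = 12
All options are numbers and max(Left) < min(Right), so by the simplicity theorem the value is the simplest (earliest-born) number strictly between 4 and 12.
Integers 5 through 11 all lie strictly between 4 and 12.
Among integers, the simplest (lowest birthday = smallest |n|; 0 is born on day 0, +-n on day n) is 5.
No non-integer in the interval can be simpler: if x is a non-integer in the interval, then floor(x) or ceil(x) also lies in the interval (the interval contains an integer), and both are proper prefixes of x's sign expansion, i.e. born earlier. So the game value is 5.
Game value = 5

5


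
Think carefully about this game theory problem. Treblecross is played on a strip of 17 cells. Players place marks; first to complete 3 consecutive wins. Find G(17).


Treblecross: place X on empty cells; 3-in-a-row wins.
Playing within two cells of an existing X lets the opponent win at once, so sensible play treats the cells i-2..i+2 around each X as dead. The player left with no safe cell loses, so this is a normal-play take-away game on strips of safe cells.
Placing X at cell i (0-indexed) of a strip of k safe cells leaves independent strips of sizes max(0, i-2) and max(0, k-i-3). Hence G(k) = mex{ G(max(0,i-2)) XOR G(max(0,k-i-3)) : 0 <= i < k }, with G(0) = 0.
G(1): splits (0,0):0^0=0 -> mex({0}) = 1
G(2): splits (0,0):0^0=0 -> mex({0}) = 1
G(3): splits (0,0):0^0=0 -> mex({0}) = 1
G(4): splits (0,1):0^1=1 (0,0):0^0=0 -> mex({0, 1}) = 2
G(5): splits (0,2):0^1=1 (0,1):0^1=1 (0,0):0^0=0 -> mex({0, 1}) = 2
G(6) = mex({1}) = 0
G(7) = mex({0, 1, 2}) = 3
G(8) = mex({0, 1, 2}) = 3
G(9) = mex({0, 2}) = 1
G(10) = mex({0, 2, 3}) = 1
G(11) = mex({0, 3}) = 1
G(12) = mex({1, 3}) = 0
G(13) = mex({0, 1, 2, 3}) = 4
G(14) = mex({0, 1, 2}) = 3
G(15) = mex({0, 1, 2}) = 3
G(16) = mex({0, 1, 2, 4}) = 3
G(17) = mex({0, 1, 3, 4}) = 2
Therefore G(17) = 2.

2


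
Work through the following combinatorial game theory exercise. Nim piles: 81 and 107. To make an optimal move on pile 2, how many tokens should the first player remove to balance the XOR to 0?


Piles: 81 and 107
Current XOR: 81 XOR 107 = 58 (non-zero, so this is an N-position).
To make the XOR zero, we need to find a move that balances the piles.
For pile 2 (size 107): target = 107 XOR 58 = 81
We reduce pile 2 from 107 to 81.
Tokens removed: 107 - 81 = 26
Verification: 81 XOR 81 = 0

26


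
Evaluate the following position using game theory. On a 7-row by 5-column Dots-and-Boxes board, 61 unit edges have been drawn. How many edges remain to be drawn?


Grid: 7 x 5 boxes, i.e. 8 rows and 6 columns of dots.
Horizontal edges: (rows + 1) * cols = 8 * 5 = 40
Vertical edges: rows * (cols + 1) = 7 * 6 = 42
Total edges: 40 + 42 = 82
Edges drawn: 61
Remaining: 82 - 61 = 21

21


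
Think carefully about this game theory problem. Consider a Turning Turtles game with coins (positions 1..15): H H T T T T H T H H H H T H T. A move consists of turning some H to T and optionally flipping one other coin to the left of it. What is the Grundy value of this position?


Coins: H H T T T T H T H H H H T H T
Key fact: a single head at position k behaves exactly like a Nim heap of size k (turning it to T and optionally flipping a coin at j < k corresponds to moving the heap from k to j, or to 0), and heads combine as a disjunctive sum (two heads at the same place would cancel, matching j XOR j = 0). So the Nim-value is the XOR of the 1-indexed positions of the heads.
Face-up positions (1-indexed): [1, 2, 7, 9, 10, 11, 12, 14]
XOR 0 with 1: 0 XOR 1 = 1
XOR 1 with 2: 1 XOR 2 = 3
XOR 3 with 7: 3 XOR 7 = 4
XOR 4 with 9: 4 XOR 9 = 13
XOR 13 with 10: 13 XOR 10 = 7
XOR 7 with 11: 7 XOR 11 = 12
XOR 12 with 12: 12 XOR 12 = 0
XOR 0 with 14: 0 XOR 14 = 14
Nim-value = 14

14


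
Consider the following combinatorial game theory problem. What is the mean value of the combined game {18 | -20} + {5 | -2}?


G1 = {18 | -20}, G2 = {5 | -2}
Each is a switch {a | b} with numbers a > b; its mean value is (a + b)/2, and mean value is additive over game sums: m(G1 + G2) = m(G1) + m(G2).
Mean of G1 = (18 + (-20))/2 = -2/2 = -1
Mean of G2 = (5 + (-2))/2 = 3/2 = 3/2
Mean of G1 + G2 = -1 + 3/2 = 1/2

1/2


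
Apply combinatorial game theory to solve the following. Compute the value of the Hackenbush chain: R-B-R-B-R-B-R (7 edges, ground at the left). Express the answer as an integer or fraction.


Edges (from ground): R-B-R-B-R-B-R
By Berlekamp's sign-expansion rule, a Blue-Red Hackenbush stalk has the value of the surreal number whose sign sequence is the edge sequence with B -> + and R -> -.
Sign sequence: -+-+-+-
Trace the sign expansion in the surreal number tree, starting from 0:
Edge 1: R (sign -) -> bounds (-inf, 0), value = -1
Edge 2: B (sign +) -> bounds (-1, 0), value = -1/2
Edge 3: R (sign -) -> bounds (-1, -1/2), value = -3/4
Edge 4: B (sign +) -> bounds (-3/4, -1/2), value = -5/8
Edge 5: R (sign -) -> bounds (-3/4, -5/8), value = -11/16
Edge 6: B (sign +) -> bounds (-11/16, -5/8), value = -21/32
Edge 7: R (sign -) -> bounds (-11/16, -21/32), value = -43/64
Game value = -43/64

-43/64


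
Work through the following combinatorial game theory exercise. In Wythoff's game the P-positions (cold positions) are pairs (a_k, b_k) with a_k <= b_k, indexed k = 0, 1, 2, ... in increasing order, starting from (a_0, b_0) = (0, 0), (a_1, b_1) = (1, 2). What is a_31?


By Wythoff's theorem, a_k = floor(k * phi) and b_k = floor(k * phi^2) = a_k + k, where phi = (1 + sqrt(5))/2 is the golden ratio.
phi = (1 + sqrt(5))/2 = 1.618034
k = 31
k * phi = 31 * 1.618034 = 50.159054
a_31 = floor(k * phi) = 50

50


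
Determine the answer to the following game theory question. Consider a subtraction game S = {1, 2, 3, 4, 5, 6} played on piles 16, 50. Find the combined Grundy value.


Subtraction set: {1, 2, 3, 4, 5, 6}
For this subtraction set, G(n) = n mod 7 (period = max + 1 = 7).
Pile 1 (size 16): G(16) = 16 mod 7 = 2
Pile 2 (size 50): G(50) = 50 mod 7 = 1
Total Grundy value = XOR of all: 2 XOR 1 = 3

3


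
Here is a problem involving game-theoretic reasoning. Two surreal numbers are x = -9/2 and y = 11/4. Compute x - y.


x = -9/2, y = 11/4
Converting to common denominator: 4
x = -18/4, y = 11/4
x - y = -9/2 - 11/4 = -29/4

-29/4


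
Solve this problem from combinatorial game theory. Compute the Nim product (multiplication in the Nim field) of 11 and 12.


Nim multiplication is bilinear over XOR: (u XOR v) * w = (u*w) XOR (v*w).
So we split each operand into its bit components and XOR the pairwise Nim products.
11 = 1 + 2 + 8 (as XOR of powers of 2).
12 = 4 + 8 (as XOR of powers of 2).
Using the standard Nim-product table on single bits:
  2*2 = 3,   2*4 = 8,   2*8 = 12,
  4*4 = 6,   4*8 = 11,  8*8 = 13,
and  1*x = x (identity), k*l = l*k (commutative).
Pairwise Nim products:
  1 * 4 = 4
  1 * 8 = 8
  2 * 4 = 8
  2 * 8 = 12
  8 * 4 = 11
  8 * 8 = 13
XOR them: 4 XOR 8 XOR 8 XOR 12 XOR 11 XOR 13 = 14.
Result: 11 * 12 = 14 (in Nim).

14


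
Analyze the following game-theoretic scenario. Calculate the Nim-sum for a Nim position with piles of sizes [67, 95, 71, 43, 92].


We need the XOR (exclusive or) of all pile sizes.
After XOR-ing pile 1 (size 67): 0 XOR 67 = 67
After XOR-ing pile 2 (size 95): 67 XOR 95 = 28
After XOR-ing pile 3 (size 71): 28 XOR 71 = 91
After XOR-ing pile 4 (size 43): 91 XOR 43 = 112
After XOR-ing pile 5 (size 92): 112 XOR 92 = 44
The Nim-value of this position is 44.

44


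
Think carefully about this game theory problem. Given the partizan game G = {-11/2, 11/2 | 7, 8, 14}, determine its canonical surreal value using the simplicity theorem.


Left options: {-11/2, 11/2}, max = 11/2
Right options: {7, 8, 14}, min = 7
All options are numbers and max(Left) < min(Right), so by the simplicity theorem the value is the simplest (earliest-born) number strictly between 11/2 and 7.
The only integer strictly between 11/2 and 7 is 6.
No non-integer in the interval can be simpler: if x is a non-integer in the interval, then floor(x) or ceil(x) also lies in the interval (the interval contains an integer), and both are proper prefixes of x's sign expansion, i.e. born earlier. So the game value is 6.
Game value = 6

6
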